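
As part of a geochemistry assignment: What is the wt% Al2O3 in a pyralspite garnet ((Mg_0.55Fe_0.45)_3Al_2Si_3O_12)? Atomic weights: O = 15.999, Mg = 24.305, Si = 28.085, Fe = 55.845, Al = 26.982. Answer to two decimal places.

Molar mass of (Mg_0.55Fe_0.45)_3Al_2Si_3O_12 = 1.65*24.305 + 1.35*55.845 + 2*26.982 + 3*28.085 + 12*15.999 = 445.701 g/mol.
Each formula unit contains 2 Al, equivalent to 2/2 = 1.0000 mol Al2O3.
M(Al2O3) = 2×26.982 + 3×15.999 = 101.961 g/mol.
Mass of Al2O3 per formula unit = 1.0000 × 101.961 = 101.961 g.
Al2O3 wt% = 101.961 / 445.701 × 100 = 22.88%.

22.88 wt%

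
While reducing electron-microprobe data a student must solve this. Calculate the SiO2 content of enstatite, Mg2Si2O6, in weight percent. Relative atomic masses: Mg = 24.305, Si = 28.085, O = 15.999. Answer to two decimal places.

59.85 wt%

Formula mass = 200.774 g/mol.
2 Si → 2.0000 mol SiO2 per formula unit; M(SiO2) = 60.083, so SiO2 mass = 120.166 g.
120.166/200.774 × 100 = 59.85 wt%.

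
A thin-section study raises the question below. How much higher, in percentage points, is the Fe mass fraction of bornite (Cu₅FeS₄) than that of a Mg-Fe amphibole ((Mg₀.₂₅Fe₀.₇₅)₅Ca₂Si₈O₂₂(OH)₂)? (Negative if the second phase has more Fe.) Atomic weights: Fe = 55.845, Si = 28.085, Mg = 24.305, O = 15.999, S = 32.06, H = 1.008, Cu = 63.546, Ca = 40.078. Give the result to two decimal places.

First mineral: 55.845 g Fe in 501.815 g formula = 11.13 wt% Fe.
Second mineral: 209.419 g Fe in 930.628 g formula = 22.50 wt% Fe.
11.13% − 22.50% gives a difference of -11.37 percentage points.

-11.37 percentage points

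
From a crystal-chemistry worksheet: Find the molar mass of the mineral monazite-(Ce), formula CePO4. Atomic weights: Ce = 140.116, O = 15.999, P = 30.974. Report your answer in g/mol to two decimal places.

235.09 g/mol

The formula mass is the sum 1×140.116 + 1×30.974 + 4×15.999.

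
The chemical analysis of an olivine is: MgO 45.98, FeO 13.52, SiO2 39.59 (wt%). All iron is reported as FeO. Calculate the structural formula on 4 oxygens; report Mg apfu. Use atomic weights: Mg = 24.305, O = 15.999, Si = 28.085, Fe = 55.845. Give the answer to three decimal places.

MgO: 45.98/40.304 = 1.14083 mol → 1.14083 mol Mg, 1.14083 mol O.
FeO: 13.52/71.844 = 0.18819 mol → 0.18819 mol Fe, 0.18819 mol O.
SiO2: 39.59/60.083 = 0.65892 mol → 0.65892 mol Si, 1.31784 mol O.
Total oxygen = 2.64686 mol. Normalization factor = 4/2.64686 = 1.51122.
Mg per 4 O = 1.14083 × 1.51122 = 1.724.

1.724 Mg apfu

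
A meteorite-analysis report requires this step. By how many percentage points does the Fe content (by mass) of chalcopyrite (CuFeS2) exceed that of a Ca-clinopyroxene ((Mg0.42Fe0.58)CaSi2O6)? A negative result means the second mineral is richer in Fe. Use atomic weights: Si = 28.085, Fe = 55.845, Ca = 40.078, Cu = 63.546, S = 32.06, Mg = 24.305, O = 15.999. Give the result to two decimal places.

Fe in CuFeS2: molar mass 183.511 g/mol; 1×55.845 = 55.845 g → 30.43 wt%.
Fe in (Mg0.42Fe0.58)CaSi2O6: molar mass 234.840 g/mol; 0.58×55.845 = 32.390 g → 13.79 wt%.
Difference = 30.43 − 13.79 = 16.64 percentage points.

16.64 percentage points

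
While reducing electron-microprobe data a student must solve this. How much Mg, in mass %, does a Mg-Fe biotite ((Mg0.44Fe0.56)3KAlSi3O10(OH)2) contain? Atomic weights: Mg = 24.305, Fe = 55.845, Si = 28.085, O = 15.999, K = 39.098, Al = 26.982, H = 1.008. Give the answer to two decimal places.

6.82 mass %

Molar mass of (Mg0.44Fe0.56)3KAlSi3O10(OH)2: 1.32·24.305 + 1.68·55.845 + 1·39.098 + 1·26.982 + 3·28.085 + 12·15.999 + 2·1.008 = 470.241 g/mol.
Mass of Mg per formula unit: 1.32 × 24.305 = 32.083 g.
Weight fraction Mg = 32.083 / 470.241 = 0.0682.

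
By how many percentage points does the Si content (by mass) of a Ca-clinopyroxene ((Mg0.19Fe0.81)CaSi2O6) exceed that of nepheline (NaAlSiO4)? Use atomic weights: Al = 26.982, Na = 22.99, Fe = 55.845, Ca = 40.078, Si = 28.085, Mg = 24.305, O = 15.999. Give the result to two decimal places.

First mineral: 56.170 g Si in 242.094 g formula = 23.20 wt% Si.
Second mineral: 28.085 g Si in 142.053 g formula = 19.77 wt% Si.
23.20% − 19.77% gives a difference of 3.43 percentage points.

3.43 percentage points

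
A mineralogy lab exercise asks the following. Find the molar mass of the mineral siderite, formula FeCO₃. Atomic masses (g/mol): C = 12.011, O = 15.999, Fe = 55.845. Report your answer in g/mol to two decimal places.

115.85 g/mol

Fe: 1 × 55.845 = 55.8450
C: 1 × 12.011 = 12.0110
O: 3 × 15.999 = 47.9970
Summing the contributions gives the formula mass.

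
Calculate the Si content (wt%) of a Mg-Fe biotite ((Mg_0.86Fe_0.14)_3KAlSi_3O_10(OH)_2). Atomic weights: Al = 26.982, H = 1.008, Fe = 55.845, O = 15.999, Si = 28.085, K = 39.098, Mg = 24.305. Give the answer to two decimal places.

19.57 wt%

M((Mg_0.86Fe_0.14)_3KAlSi_3O_10(OH)_2) = 430.501 g/mol.
Si contributes 3 × 28.085 = 84.255 g per mole.
84.255/430.501 = 0.1957 → 19.57%.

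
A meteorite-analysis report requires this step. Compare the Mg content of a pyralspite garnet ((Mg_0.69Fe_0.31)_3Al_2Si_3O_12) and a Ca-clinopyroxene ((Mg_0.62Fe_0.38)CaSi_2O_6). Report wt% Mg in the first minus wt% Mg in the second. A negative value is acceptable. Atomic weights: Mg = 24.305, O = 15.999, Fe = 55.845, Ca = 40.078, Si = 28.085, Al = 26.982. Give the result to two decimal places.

First mineral: 50.311 g Mg in 432.454 g formula = 11.63 wt% Mg.
Second mineral: 15.069 g Mg in 228.532 g formula = 6.59 wt% Mg.
11.63% − 6.59% gives a difference of 5.04 percentage points.

5.04 percentage points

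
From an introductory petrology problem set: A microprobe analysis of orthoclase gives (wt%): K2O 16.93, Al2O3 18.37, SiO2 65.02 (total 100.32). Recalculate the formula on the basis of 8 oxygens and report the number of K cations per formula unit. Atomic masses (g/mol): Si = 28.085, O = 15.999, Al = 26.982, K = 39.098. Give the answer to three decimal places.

0.997 K apfu

K2O (M=94.195): mol = 0.17973; K = 0.35946, O = 0.17973.
Al2O3 (M=101.961): mol = 0.18017; Al = 0.36034, O = 0.54051.
SiO2 (M=60.083): mol = 1.08217; Si = 1.08217, O = 2.16434.
ΣO = 2.88458; factor = 8/ΣO = 2.77337.
K apfu = 0.35946 × 2.77337 = 0.997.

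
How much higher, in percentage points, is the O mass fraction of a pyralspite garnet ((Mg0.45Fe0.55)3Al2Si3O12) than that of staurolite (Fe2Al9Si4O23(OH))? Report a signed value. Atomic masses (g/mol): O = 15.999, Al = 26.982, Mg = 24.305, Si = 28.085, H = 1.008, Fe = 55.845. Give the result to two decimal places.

-2.90 percentage points

O in (Mg0.45Fe0.55)3Al2Si3O12: molar mass 455.163 g/mol; 12×15.999 = 191.988 g → 42.18 wt%.
O in Fe2Al9Si4O23(OH): molar mass 851.852 g/mol; 24×15.999 = 383.976 g → 45.08 wt%.
Difference = 42.18 − 45.08 = -2.90 percentage points.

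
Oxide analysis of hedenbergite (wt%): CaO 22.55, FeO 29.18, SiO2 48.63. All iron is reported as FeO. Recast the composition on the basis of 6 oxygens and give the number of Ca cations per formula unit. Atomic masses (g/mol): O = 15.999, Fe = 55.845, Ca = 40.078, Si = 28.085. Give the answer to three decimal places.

0.994 Ca apfu

CaO: 22.55/56.077 = 0.40213 mol → 0.40213 mol Ca, 0.40213 mol O.
FeO: 29.18/71.844 = 0.40616 mol → 0.40616 mol Fe, 0.40616 mol O.
SiO2: 48.63/60.083 = 0.80938 mol → 0.80938 mol Si, 1.61876 mol O.
Total oxygen = 2.42705 mol. Normalization factor = 6/2.42705 = 2.47214.
Ca per 6 O = 0.40213 × 2.47214 = 0.994.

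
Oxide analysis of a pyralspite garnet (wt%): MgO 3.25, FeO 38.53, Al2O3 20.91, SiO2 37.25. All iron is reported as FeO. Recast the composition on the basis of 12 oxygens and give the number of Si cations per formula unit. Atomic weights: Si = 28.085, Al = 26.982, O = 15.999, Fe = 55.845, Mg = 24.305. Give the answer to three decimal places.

MgO: 3.25/40.304 = 0.08064 mol → 0.08064 mol Mg, 0.08064 mol O.
FeO: 38.53/71.844 = 0.53630 mol → 0.53630 mol Fe, 0.53630 mol O.
Al2O3: 20.91/101.961 = 0.20508 mol → 0.41016 mol Al, 0.61524 mol O.
SiO2: 37.25/60.083 = 0.61998 mol → 0.61998 mol Si, 1.23996 mol O.
Total oxygen = 2.47214 mol. Normalization factor = 12/2.47214 = 4.85409.
Si per 12 O = 0.61998 × 4.85409 = 3.009.

3.009 Si apfu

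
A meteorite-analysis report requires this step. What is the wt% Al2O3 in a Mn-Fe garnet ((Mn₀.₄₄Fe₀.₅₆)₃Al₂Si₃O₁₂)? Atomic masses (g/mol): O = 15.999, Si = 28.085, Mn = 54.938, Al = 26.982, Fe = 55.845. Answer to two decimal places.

Formula mass = 496.545 g/mol.
2 Al → 1.0000 mol Al2O3 per formula unit; M(Al2O3) = 101.961, so Al2O3 mass = 101.961 g.
101.961/496.545 × 100 = 20.53 wt%.

20.53 wt%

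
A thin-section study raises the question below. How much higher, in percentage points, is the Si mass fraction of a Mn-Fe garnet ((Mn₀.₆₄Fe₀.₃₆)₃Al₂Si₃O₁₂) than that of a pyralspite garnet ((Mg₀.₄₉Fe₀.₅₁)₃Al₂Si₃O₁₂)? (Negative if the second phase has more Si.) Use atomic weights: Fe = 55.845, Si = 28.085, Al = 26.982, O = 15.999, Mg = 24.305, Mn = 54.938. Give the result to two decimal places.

First mineral: 84.255 g Si in 496.001 g formula = 16.99 wt% Si.
Second mineral: 84.255 g Si in 451.378 g formula = 18.67 wt% Si.
16.99% − 18.67% gives a difference of -1.68 percentage points.

-1.68 percentage points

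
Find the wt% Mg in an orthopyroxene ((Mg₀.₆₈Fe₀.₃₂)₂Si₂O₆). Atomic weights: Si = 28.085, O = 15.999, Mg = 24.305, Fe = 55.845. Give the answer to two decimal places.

14.96 mass %

Molar mass of (Mg₀.₆₈Fe₀.₃₂)₂Si₂O₆: 1.36×24.305 + 0.64×55.845 + 2×28.085 + 6×15.999 = 220.960 g/mol.
Mass of Mg per formula unit: 1.36 × 24.305 = 33.055 g.
Weight fraction Mg = 33.055 / 220.960 = 0.1496.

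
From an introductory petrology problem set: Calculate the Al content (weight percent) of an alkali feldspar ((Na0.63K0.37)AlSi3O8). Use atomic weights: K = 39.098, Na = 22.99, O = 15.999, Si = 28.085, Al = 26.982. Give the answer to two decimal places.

10.06 weight percent

M((Na0.63K0.37)AlSi3O8) = 268.179 g/mol.
Al contributes 1 × 26.982 = 26.982 g per mole.
26.982/268.179 = 0.1006 → 10.06%.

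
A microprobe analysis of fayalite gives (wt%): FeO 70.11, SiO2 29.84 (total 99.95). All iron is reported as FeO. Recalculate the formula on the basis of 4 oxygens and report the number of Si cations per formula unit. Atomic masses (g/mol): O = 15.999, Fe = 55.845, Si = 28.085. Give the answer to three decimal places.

FeO: 70.11/71.844 = 0.97586 mol → 0.97586 mol Fe, 0.97586 mol O.
SiO2: 29.84/60.083 = 0.49665 mol → 0.49665 mol Si, 0.99330 mol O.
Total oxygen = 1.96916 mol. Normalization factor = 4/1.96916 = 2.03132.
Si per 4 O = 0.49665 × 2.03132 = 1.009.

1.009 Si apfu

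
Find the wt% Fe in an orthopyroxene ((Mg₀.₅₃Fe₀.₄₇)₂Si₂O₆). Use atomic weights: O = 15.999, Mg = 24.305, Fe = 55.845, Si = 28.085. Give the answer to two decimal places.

22.78 wt%

Formula mass = 1.06×24.305 + 0.94×55.845 + 2×28.085 + 6×15.999 = 230.422 g/mol, of which 52.494 g is Fe.
So Fe makes up 52.494/230.422 = 0.2278 of the mass, i.e. 22.78%.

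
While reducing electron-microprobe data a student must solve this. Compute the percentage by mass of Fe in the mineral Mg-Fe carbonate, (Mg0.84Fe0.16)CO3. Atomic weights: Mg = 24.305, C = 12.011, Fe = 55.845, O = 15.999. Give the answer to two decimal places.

M((Mg0.84Fe0.16)CO3) = 89.359 g/mol.
Fe contributes 0.16 × 55.845 = 8.935 g per mole.
8.935/89.359 = 0.1000 → 10.00%.

10.00 mass %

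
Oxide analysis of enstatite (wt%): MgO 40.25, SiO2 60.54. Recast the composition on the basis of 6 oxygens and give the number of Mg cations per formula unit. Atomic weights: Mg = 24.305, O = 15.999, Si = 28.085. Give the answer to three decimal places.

1.988 Mg apfu

MgO: 40.25/40.304 = 0.99866 mol → 0.99866 mol Mg, 0.99866 mol O.
SiO2: 60.54/60.083 = 1.00761 mol → 1.00761 mol Si, 2.01522 mol O.
Total oxygen = 3.01388 mol. Normalization factor = 6/3.01388 = 1.99079.
Mg per 6 O = 0.99866 × 1.99079 = 1.988.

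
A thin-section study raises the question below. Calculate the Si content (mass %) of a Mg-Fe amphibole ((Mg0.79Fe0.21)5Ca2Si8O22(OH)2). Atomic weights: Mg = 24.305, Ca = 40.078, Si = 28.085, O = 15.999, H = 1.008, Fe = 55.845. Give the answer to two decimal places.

Molar mass of (Mg0.79Fe0.21)5Ca2Si8O22(OH)2: 3.95*24.305 + 1.05*55.845 + 2*40.078 + 8*28.085 + 24*15.999 + 2*1.008 = 845.470 g/mol.
Mass of Si per formula unit: 8 × 28.085 = 224.680 g.
Weight fraction Si = 224.680 / 845.470 = 0.2657.

26.57 mass %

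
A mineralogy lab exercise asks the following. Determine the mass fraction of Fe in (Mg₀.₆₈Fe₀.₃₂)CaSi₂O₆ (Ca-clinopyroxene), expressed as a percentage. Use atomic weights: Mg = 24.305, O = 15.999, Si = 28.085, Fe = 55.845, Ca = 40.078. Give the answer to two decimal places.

7.88 wt%

M((Mg₀.₆₈Fe₀.₃₂)CaSi₂O₆) = 226.640 g/mol.
Fe contributes 0.32 × 55.845 = 17.870 g per mole.
17.870/226.640 = 0.0788 → 7.88%.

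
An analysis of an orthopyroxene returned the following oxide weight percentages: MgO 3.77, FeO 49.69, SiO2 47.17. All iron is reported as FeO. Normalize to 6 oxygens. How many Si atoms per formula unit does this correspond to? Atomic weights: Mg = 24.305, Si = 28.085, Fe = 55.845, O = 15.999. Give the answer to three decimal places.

2.000 Si apfu

MgO (M=40.304): mol = 0.09354; Mg = 0.09354, O = 0.09354.
FeO (M=71.844): mol = 0.69164; Fe = 0.69164, O = 0.69164.
SiO2 (M=60.083): mol = 0.78508; Si = 0.78508, O = 1.57016.
ΣO = 2.35534; factor = 6/ΣO = 2.54740.
Si apfu = 0.78508 × 2.54740 = 2.000.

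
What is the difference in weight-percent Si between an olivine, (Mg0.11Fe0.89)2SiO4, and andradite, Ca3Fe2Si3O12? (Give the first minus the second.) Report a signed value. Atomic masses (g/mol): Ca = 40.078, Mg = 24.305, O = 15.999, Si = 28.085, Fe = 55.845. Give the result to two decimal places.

-2.31 percentage points

Si in (Mg0.11Fe0.89)2SiO4: molar mass 196.832 g/mol; 1×28.085 = 28.085 g → 14.27 wt%.
Si in Ca3Fe2Si3O12: molar mass 508.167 g/mol; 3×28.085 = 84.255 g → 16.58 wt%.
Difference = 14.27 − 16.58 = -2.31 percentage points.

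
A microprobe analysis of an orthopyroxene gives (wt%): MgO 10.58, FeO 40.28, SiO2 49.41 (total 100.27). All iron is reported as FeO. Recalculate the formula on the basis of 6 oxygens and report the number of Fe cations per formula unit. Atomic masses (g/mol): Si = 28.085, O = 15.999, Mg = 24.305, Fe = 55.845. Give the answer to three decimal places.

1.363 Fe apfu

MgO: 10.58/40.304 = 0.26250 mol → 0.26250 mol Mg, 0.26250 mol O.
FeO: 40.28/71.844 = 0.56066 mol → 0.56066 mol Fe, 0.56066 mol O.
SiO2: 49.41/60.083 = 0.82236 mol → 0.82236 mol Si, 1.64472 mol O.
Total oxygen = 2.46788 mol. Normalization factor = 6/2.46788 = 2.43124.
Fe per 6 O = 0.56066 × 2.43124 = 1.363.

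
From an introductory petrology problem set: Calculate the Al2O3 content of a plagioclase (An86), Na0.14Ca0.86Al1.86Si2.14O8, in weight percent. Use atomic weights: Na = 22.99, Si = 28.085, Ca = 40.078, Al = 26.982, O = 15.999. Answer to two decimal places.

Molar mass of Na0.14Ca0.86Al1.86Si2.14O8 = 0.14·22.99 + 0.86·40.078 + 1.86·26.982 + 2.14·28.085 + 8·15.999 = 275.966 g/mol.
Each formula unit contains 1.86 Al, equivalent to 1.86/2 = 0.9300 mol Al2O3.
M(Al2O3) = 2×26.982 + 3×15.999 = 101.961 g/mol.
Mass of Al2O3 per formula unit = 0.9300 × 101.961 = 94.824 g.
Al2O3 wt% = 94.824 / 275.966 × 100 = 34.36%.

34.36 wt%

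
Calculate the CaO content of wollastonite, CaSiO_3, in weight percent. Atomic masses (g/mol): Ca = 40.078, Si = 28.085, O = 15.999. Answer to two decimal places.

M(CaSiO_3) = 116.160 g/mol; M(CaO) = 56.077 g/mol.
Moles CaO per formula unit = 1 Ca ÷ 1 = 1.0000.
CaO fraction = (1.0000 × 56.077) / 116.160 = 56.077/116.160 = 0.4828.

48.28 wt%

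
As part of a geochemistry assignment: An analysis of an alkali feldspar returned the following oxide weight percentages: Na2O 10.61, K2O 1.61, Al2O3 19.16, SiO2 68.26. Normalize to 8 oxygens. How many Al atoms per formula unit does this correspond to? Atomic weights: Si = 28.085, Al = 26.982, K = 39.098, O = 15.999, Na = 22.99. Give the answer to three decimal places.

Na2O (M=61.979): mol = 0.17119; Na = 0.34238, O = 0.17119.
K2O (M=94.195): mol = 0.01709; K = 0.03418, O = 0.01709.
Al2O3 (M=101.961): mol = 0.18791; Al = 0.37582, O = 0.56373.
SiO2 (M=60.083): mol = 1.13610; Si = 1.13610, O = 2.27220.
ΣO = 3.02421; factor = 8/ΣO = 2.64532.
Al apfu = 0.37582 × 2.64532 = 0.994.

0.994 Al apfu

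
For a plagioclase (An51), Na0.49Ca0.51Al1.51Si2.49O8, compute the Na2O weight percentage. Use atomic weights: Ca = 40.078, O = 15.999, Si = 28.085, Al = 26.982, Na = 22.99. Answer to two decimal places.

5.62 wt%

Formula mass = 270.371 g/mol.
0.49 Na → 0.2450 mol Na2O per formula unit; M(Na2O) = 61.979, so Na2O mass = 15.185 g.
15.185/270.371 × 100 = 5.62 wt%.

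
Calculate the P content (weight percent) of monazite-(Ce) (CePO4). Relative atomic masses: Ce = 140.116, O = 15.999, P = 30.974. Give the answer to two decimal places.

Formula mass = 1×140.116 + 1×30.974 + 4×15.999 = 235.086 g/mol, of which 30.974 g is P.
So P makes up 30.974/235.086 = 0.1318 of the mass, i.e. 13.18%.

13.18 weight percent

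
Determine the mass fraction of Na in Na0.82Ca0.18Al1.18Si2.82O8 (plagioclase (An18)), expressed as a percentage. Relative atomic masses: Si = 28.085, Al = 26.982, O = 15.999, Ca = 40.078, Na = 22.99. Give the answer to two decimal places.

7.11 wt%

Molar mass of Na0.82Ca0.18Al1.18Si2.82O8: 0.82·22.99 + 0.18·40.078 + 1.18·26.982 + 2.82·28.085 + 8·15.999 = 265.096 g/mol.
Mass of Na per formula unit: 0.82 × 22.99 = 18.852 g.
Weight fraction Na = 18.852 / 265.096 = 0.0711.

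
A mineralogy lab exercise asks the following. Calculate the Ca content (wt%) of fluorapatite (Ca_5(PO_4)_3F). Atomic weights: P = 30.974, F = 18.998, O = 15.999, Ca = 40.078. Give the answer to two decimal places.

M(Ca_5(PO_4)_3F) = 504.298 g/mol.
Ca contributes 5 × 40.078 = 200.390 g per mole.
200.390/504.298 = 0.3974 → 39.74%.

39.74 wt%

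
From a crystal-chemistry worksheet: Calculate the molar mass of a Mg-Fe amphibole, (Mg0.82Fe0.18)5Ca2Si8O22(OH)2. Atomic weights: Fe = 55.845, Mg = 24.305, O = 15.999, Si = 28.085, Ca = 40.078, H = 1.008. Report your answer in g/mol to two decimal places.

840.74 g/mol

Mg: 4.10 × 24.305 = 99.6505
Fe: 0.90 × 55.845 = 50.2605
Ca: 2 × 40.078 = 80.1560
Si: 8 × 28.085 = 224.6800
O: 24 × 15.999 = 383.9760
H: 2 × 1.008 = 2.0160
Summing the contributions gives the formula mass.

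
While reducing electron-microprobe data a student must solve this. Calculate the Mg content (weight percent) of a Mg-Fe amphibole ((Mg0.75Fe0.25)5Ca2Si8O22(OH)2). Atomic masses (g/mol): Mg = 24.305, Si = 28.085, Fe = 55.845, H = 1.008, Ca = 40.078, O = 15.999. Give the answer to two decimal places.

Molar mass of (Mg0.75Fe0.25)5Ca2Si8O22(OH)2: 3.75*24.305 + 1.25*55.845 + 2*40.078 + 8*28.085 + 24*15.999 + 2*1.008 = 851.778 g/mol.
Mass of Mg per formula unit: 3.75 × 24.305 = 91.144 g.
Weight fraction Mg = 91.144 / 851.778 = 0.1070.

10.70 weight percent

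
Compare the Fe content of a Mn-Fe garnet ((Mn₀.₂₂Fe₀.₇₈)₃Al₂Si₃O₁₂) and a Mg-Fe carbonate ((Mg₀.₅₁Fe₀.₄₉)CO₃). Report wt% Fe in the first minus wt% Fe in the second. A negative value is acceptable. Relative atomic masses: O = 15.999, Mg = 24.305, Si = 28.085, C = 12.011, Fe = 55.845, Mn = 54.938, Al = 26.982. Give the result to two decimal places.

-1.14 percentage points

M((Mn₀.₂₂Fe₀.₇₈)₃Al₂Si₃O₁₂) = 497.143 g/mol, so wt% Fe = 130.677/497.143 × 100 = 26.29%.
M((Mg₀.₅₁Fe₀.₄₉)CO₃) = 99.768 g/mol, so wt% Fe = 27.364/99.768 × 100 = 27.43%.
26.29 − 27.43 = -1.14 pp.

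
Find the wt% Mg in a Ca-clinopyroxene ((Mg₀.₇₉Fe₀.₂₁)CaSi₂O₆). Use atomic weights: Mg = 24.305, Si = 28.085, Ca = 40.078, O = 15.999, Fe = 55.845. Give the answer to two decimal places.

M((Mg₀.₇₉Fe₀.₂₁)CaSi₂O₆) = 223.170 g/mol.
Mg contributes 0.79 × 24.305 = 19.201 g per mole.
19.201/223.170 = 0.0860 → 8.60%.

8.60 wt%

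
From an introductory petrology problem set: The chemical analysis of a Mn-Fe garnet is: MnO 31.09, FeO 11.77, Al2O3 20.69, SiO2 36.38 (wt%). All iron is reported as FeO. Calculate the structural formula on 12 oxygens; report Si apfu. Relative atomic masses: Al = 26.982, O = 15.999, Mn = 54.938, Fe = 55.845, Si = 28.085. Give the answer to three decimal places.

MnO (M=70.937): mol = 0.43828; Mn = 0.43828, O = 0.43828.
FeO (M=71.844): mol = 0.16383; Fe = 0.16383, O = 0.16383.
Al2O3 (M=101.961): mol = 0.20292; Al = 0.40584, O = 0.60876.
SiO2 (M=60.083): mol = 0.60550; Si = 0.60550, O = 1.21100.
ΣO = 2.42187; factor = 12/ΣO = 4.95485.
Si apfu = 0.60550 × 4.95485 = 3.000.

3.000 Si apfu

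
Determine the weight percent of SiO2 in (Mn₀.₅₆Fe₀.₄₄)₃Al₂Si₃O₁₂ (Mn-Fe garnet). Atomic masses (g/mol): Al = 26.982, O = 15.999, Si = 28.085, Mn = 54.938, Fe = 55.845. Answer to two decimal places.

36.32 wt%

Formula mass = 496.218 g/mol.
3 Si → 3.0000 mol SiO2 per formula unit; M(SiO2) = 60.083, so SiO2 mass = 180.249 g.
180.249/496.218 × 100 = 36.32 wt%.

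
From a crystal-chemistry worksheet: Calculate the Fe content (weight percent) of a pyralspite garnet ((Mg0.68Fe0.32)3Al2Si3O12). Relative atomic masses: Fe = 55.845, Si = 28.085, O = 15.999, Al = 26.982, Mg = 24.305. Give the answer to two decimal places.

M((Mg0.68Fe0.32)3Al2Si3O12) = 433.400 g/mol.
Fe contributes 0.96 × 55.845 = 53.611 g per mole.
53.611/433.400 = 0.1237 → 12.37%.

12.37 weight percent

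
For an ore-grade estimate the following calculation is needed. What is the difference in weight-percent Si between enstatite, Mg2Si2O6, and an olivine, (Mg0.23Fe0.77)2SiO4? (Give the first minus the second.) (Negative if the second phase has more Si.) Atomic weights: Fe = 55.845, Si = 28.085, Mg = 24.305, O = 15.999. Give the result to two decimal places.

13.14 percentage points

First mineral: 56.170 g Si in 200.774 g formula = 27.98 wt% Si.
Second mineral: 28.085 g Si in 189.263 g formula = 14.84 wt% Si.
27.98% − 14.84% gives a difference of 13.14 percentage points.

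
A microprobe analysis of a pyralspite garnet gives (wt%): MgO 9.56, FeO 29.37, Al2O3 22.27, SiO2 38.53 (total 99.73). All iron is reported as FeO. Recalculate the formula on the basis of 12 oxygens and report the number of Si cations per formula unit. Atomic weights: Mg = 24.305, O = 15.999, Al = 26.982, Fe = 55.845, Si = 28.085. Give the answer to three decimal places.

MgO: 9.56/40.304 = 0.23720 mol → 0.23720 mol Mg, 0.23720 mol O.
FeO: 29.37/71.844 = 0.40880 mol → 0.40880 mol Fe, 0.40880 mol O.
Al2O3: 22.27/101.961 = 0.21842 mol → 0.43684 mol Al, 0.65526 mol O.
SiO2: 38.53/60.083 = 0.64128 mol → 0.64128 mol Si, 1.28256 mol O.
Total oxygen = 2.58382 mol. Normalization factor = 12/2.58382 = 4.64429.
Si per 12 O = 0.64128 × 4.64429 = 2.978.

2.978 Si apfu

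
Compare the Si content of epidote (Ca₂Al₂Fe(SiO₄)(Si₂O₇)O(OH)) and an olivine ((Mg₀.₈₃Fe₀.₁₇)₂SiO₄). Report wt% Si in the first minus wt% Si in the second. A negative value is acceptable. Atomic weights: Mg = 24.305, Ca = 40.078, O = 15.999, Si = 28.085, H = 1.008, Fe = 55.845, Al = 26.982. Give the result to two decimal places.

-1.11 percentage points

M(Ca₂Al₂Fe(SiO₄)(Si₂O₇)O(OH)) = 483.215 g/mol, so wt% Si = 84.255/483.215 × 100 = 17.44%.
M((Mg₀.₈₃Fe₀.₁₇)₂SiO₄) = 151.415 g/mol, so wt% Si = 28.085/151.415 × 100 = 18.55%.
17.44 − 18.55 = -1.11 pp.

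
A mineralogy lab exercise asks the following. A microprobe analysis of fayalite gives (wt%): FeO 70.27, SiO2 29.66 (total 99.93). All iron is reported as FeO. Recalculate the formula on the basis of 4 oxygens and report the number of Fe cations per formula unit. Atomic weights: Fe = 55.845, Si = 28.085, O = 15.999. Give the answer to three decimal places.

1.991 Fe apfu

70.27 wt% FeO ÷ 71.844 g/mol = 0.97809 mol, giving 0.97809 Fe and 0.97809 O.
29.66 wt% SiO2 ÷ 60.083 g/mol = 0.49365 mol, giving 0.49365 Si and 0.98730 O.
Oxygen sums to 1.96539; scaling by 4/1.96539 = 2.03522 puts the formula on 4 O.
Fe: 0.97809 × 2.03522 = 1.991 atoms per formula unit.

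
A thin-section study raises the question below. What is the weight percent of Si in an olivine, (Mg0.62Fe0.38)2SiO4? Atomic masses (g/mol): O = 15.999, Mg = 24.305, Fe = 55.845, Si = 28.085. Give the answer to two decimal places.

M((Mg0.62Fe0.38)2SiO4) = 164.661 g/mol.
Si contributes 1 × 28.085 = 28.085 g per mole.
28.085/164.661 = 0.1706 → 17.06%.

17.06 weight percent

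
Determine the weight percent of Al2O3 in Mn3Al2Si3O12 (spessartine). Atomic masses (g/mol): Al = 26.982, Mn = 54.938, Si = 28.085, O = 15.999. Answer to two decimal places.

M(Mn3Al2Si3O12) = 495.021 g/mol; M(Al2O3) = 101.961 g/mol.
Moles Al2O3 per formula unit = 2 Al ÷ 2 = 1.0000.
Al2O3 fraction = (1.0000 × 101.961) / 495.021 = 101.961/495.021 = 0.2060.

20.60 wt%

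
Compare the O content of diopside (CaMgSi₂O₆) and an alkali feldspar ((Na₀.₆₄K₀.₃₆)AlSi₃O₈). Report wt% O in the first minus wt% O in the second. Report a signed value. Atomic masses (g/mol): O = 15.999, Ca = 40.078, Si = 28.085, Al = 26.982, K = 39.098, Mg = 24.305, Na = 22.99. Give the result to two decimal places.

M(CaMgSi₂O₆) = 216.547 g/mol, so wt% O = 95.994/216.547 × 100 = 44.33%.
M((Na₀.₆₄K₀.₃₆)AlSi₃O₈) = 268.018 g/mol, so wt% O = 127.992/268.018 × 100 = 47.76%.
44.33 − 47.76 = -3.43 pp.

-3.43 percentage points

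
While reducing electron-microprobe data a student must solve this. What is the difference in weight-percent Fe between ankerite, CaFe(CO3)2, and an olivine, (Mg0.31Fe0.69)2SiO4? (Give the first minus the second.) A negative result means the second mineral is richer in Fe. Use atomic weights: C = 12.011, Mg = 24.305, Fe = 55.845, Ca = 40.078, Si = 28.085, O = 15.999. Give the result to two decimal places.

-15.97 percentage points

Fe in CaFe(CO3)2: molar mass 215.939 g/mol; 1×55.845 = 55.845 g → 25.86 wt%.
Fe in (Mg0.31Fe0.69)2SiO4: molar mass 184.216 g/mol; 1.38×55.845 = 77.066 g → 41.83 wt%.
Difference = 25.86 − 41.83 = -15.97 percentage points.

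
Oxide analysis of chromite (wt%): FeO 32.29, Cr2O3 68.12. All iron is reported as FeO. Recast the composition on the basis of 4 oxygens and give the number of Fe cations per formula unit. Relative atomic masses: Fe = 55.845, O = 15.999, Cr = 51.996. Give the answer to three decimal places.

FeO (M=71.844): mol = 0.44945; Fe = 0.44945, O = 0.44945.
Cr2O3 (M=151.989): mol = 0.44819; Cr = 0.89638, O = 1.34457.
ΣO = 1.79402; factor = 4/ΣO = 2.22963.
Fe apfu = 0.44945 × 2.22963 = 1.002.

1.002 Fe apfu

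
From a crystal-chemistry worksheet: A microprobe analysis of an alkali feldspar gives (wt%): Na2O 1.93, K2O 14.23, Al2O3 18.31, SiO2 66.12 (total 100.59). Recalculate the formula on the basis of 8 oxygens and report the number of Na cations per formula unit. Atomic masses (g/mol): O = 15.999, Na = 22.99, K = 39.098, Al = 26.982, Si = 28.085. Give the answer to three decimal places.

1.93 wt% Na2O ÷ 61.979 g/mol = 0.03114 mol, giving 0.06228 Na and 0.03114 O.
14.23 wt% K2O ÷ 94.195 g/mol = 0.15107 mol, giving 0.30214 K and 0.15107 O.
18.31 wt% Al2O3 ÷ 101.961 g/mol = 0.17958 mol, giving 0.35916 Al and 0.53874 O.
66.12 wt% SiO2 ÷ 60.083 g/mol = 1.10048 mol, giving 1.10048 Si and 2.20096 O.
Oxygen sums to 2.92191; scaling by 8/2.92191 = 2.73794 puts the formula on 8 O.
Na: 0.06228 × 2.73794 = 0.171 atoms per formula unit.

0.171 Na apfu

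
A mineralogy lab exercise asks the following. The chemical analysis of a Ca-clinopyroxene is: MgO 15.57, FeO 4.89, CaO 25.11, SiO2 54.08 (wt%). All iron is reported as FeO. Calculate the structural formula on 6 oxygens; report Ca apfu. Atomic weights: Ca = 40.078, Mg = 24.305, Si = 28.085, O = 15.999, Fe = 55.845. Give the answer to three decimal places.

15.57 wt% MgO ÷ 40.304 g/mol = 0.38631 mol, giving 0.38631 Mg and 0.38631 O.
4.89 wt% FeO ÷ 71.844 g/mol = 0.06806 mol, giving 0.06806 Fe and 0.06806 O.
25.11 wt% CaO ÷ 56.077 g/mol = 0.44778 mol, giving 0.44778 Ca and 0.44778 O.
54.08 wt% SiO2 ÷ 60.083 g/mol = 0.90009 mol, giving 0.90009 Si and 1.80018 O.
Oxygen sums to 2.70233; scaling by 6/2.70233 = 2.22031 puts the formula on 6 O.
Ca: 0.44778 × 2.22031 = 0.994 atoms per formula unit.

0.994 Ca apfu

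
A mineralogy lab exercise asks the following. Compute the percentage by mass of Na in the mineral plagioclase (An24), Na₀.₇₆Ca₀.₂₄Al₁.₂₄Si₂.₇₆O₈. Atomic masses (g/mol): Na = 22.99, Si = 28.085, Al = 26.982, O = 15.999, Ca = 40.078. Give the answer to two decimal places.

6.57 wt%

M(Na₀.₇₆Ca₀.₂₄Al₁.₂₄Si₂.₇₆O₈) = 266.055 g/mol.
Na contributes 0.76 × 22.99 = 17.472 g per mole.
17.472/266.055 = 0.0657 → 6.57%.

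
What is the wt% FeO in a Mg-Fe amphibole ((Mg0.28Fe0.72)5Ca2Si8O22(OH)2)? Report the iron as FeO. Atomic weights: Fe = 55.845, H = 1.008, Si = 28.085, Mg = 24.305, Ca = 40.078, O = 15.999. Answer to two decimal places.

27.93 wt%

Formula mass = 925.897 g/mol.
3.60 Fe → 3.6000 mol FeO per formula unit; M(FeO) = 71.844, so FeO mass = 258.638 g.
258.638/925.897 × 100 = 27.93 wt%.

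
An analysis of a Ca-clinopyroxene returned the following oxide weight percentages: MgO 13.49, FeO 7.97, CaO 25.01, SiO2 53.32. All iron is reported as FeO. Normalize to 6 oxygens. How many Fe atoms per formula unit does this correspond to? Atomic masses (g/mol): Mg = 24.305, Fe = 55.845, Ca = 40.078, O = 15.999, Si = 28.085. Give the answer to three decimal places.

0.250 Fe apfu

MgO: 13.49/40.304 = 0.33471 mol → 0.33471 mol Mg, 0.33471 mol O.
FeO: 7.97/71.844 = 0.11093 mol → 0.11093 mol Fe, 0.11093 mol O.
CaO: 25.01/56.077 = 0.44599 mol → 0.44599 mol Ca, 0.44599 mol O.
SiO2: 53.32/60.083 = 0.88744 mol → 0.88744 mol Si, 1.77488 mol O.
Total oxygen = 2.66651 mol. Normalization factor = 6/2.66651 = 2.25013.
Fe per 6 O = 0.11093 × 2.25013 = 0.250.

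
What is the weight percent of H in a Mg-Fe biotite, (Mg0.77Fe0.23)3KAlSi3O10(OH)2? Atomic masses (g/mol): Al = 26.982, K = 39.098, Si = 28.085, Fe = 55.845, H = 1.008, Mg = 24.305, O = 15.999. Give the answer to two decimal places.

Formula mass = 2.31·24.305 + 0.69·55.845 + 1·39.098 + 1·26.982 + 3·28.085 + 12·15.999 + 2·1.008 = 439.017 g/mol, of which 2.016 g is H.
So H makes up 2.016/439.017 = 0.0046 of the mass, i.e. 0.46%.

0.46 weight percent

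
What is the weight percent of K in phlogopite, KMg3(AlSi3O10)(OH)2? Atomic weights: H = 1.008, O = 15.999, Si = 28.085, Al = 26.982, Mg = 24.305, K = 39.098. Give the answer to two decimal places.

Molar mass of KMg3(AlSi3O10)(OH)2: 1*39.098 + 3*24.305 + 1*26.982 + 3*28.085 + 12*15.999 + 2*1.008 = 417.254 g/mol.
Mass of K per formula unit: 1 × 39.098 = 39.098 g.
Weight fraction K = 39.098 / 417.254 = 0.0937.

9.37 wt%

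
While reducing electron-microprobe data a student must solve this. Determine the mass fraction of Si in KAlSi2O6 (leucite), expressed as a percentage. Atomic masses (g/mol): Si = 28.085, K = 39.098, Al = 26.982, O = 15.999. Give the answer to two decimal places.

25.74 wt%

Molar mass of KAlSi2O6: 1*39.098 + 1*26.982 + 2*28.085 + 6*15.999 = 218.244 g/mol.
Mass of Si per formula unit: 2 × 28.085 = 56.170 g.
Weight fraction Si = 56.170 / 218.244 = 0.2574.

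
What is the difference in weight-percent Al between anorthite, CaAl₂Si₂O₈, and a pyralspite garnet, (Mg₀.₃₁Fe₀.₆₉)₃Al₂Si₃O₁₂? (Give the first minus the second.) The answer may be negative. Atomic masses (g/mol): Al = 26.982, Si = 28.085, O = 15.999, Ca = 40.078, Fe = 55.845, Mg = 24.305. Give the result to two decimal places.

M(CaAl₂Si₂O₈) = 278.204 g/mol, so wt% Al = 53.964/278.204 × 100 = 19.40%.
M((Mg₀.₃₁Fe₀.₆₉)₃Al₂Si₃O₁₂) = 468.410 g/mol, so wt% Al = 53.964/468.410 × 100 = 11.52%.
19.40 − 11.52 = 7.88 pp.

7.88 percentage points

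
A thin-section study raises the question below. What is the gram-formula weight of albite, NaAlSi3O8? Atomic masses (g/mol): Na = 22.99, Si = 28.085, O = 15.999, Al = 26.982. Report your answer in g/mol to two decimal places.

262.22 g/mol

Na: 1 × 22.99 = 22.9900
Al: 1 × 26.982 = 26.9820
Si: 3 × 28.085 = 84.2550
O: 8 × 15.999 = 127.9920
Summing the contributions gives the formula mass.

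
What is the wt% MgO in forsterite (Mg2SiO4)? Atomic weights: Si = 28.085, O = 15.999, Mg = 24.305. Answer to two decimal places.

Molar mass of Mg2SiO4 = 2*24.305 + 1*28.085 + 4*15.999 = 140.691 g/mol.
Each formula unit contains 2 Mg, equivalent to 2/1 = 2.0000 mol MgO.
M(MgO) = 1×24.305 + 1×15.999 = 40.304 g/mol.
Mass of MgO per formula unit = 2.0000 × 40.304 = 80.608 g.
MgO wt% = 80.608 / 140.691 × 100 = 57.29%.

57.29 wt%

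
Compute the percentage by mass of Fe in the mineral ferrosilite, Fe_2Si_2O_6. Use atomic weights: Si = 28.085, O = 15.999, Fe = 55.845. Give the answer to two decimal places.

Formula mass = 2·55.845 + 2·28.085 + 6·15.999 = 263.854 g/mol, of which 111.690 g is Fe.
So Fe makes up 111.690/263.854 = 0.4233 of the mass, i.e. 42.33%.

42.33 weight percent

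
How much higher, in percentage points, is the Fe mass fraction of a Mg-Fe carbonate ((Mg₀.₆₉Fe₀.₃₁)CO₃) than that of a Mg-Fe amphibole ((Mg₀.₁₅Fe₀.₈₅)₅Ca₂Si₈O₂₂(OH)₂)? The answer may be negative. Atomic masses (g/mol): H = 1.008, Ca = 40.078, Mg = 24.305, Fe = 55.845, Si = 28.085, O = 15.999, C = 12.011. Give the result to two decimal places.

First mineral: 17.312 g Fe in 94.090 g formula = 18.40 wt% Fe.
Second mineral: 237.341 g Fe in 946.398 g formula = 25.08 wt% Fe.
18.40% − 25.08% gives a difference of -6.68 percentage points.

-6.68 percentage points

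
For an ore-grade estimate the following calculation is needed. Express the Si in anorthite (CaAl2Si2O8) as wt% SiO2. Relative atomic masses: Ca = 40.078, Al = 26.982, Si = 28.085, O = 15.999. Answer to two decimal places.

43.19 wt%

Formula mass = 278.204 g/mol.
2 Si → 2.0000 mol SiO2 per formula unit; M(SiO2) = 60.083, so SiO2 mass = 120.166 g.
120.166/278.204 × 100 = 43.19 wt%.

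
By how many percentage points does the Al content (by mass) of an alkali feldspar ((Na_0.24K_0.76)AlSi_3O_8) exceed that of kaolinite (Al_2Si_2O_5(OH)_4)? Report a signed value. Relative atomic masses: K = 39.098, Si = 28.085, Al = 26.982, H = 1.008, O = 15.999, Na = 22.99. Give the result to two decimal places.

-11.07 percentage points

M((Na_0.24K_0.76)AlSi_3O_8) = 274.461 g/mol, so wt% Al = 26.982/274.461 × 100 = 9.83%.
M(Al_2Si_2O_5(OH)_4) = 258.157 g/mol, so wt% Al = 53.964/258.157 × 100 = 20.90%.
9.83 − 20.90 = -11.07 pp.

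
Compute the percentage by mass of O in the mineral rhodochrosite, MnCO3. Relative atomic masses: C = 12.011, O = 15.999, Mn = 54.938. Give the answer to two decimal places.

41.76 wt%

Formula mass = 1*54.938 + 1*12.011 + 3*15.999 = 114.946 g/mol, of which 47.997 g is O.
So O makes up 47.997/114.946 = 0.4176 of the mass, i.e. 41.76%.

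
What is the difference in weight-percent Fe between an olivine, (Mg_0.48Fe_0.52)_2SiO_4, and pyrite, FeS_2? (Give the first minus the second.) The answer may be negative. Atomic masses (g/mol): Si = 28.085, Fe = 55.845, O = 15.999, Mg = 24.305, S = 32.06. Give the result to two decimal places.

-13.07 percentage points

First mineral: 58.079 g Fe in 173.493 g formula = 33.48 wt% Fe.
Second mineral: 55.845 g Fe in 119.965 g formula = 46.55 wt% Fe.
33.48% − 46.55% gives a difference of -13.07 percentage points.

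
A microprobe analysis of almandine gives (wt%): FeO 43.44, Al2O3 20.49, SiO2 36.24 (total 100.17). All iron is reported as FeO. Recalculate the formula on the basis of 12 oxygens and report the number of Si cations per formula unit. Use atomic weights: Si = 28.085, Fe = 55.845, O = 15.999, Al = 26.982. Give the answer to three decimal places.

2.999 Si apfu

FeO: 43.44/71.844 = 0.60464 mol → 0.60464 mol Fe, 0.60464 mol O.
Al2O3: 20.49/101.961 = 0.20096 mol → 0.40192 mol Al, 0.60288 mol O.
SiO2: 36.24/60.083 = 0.60317 mol → 0.60317 mol Si, 1.20634 mol O.
Total oxygen = 2.41386 mol. Normalization factor = 12/2.41386 = 4.97129.
Si per 12 O = 0.60317 × 4.97129 = 2.999.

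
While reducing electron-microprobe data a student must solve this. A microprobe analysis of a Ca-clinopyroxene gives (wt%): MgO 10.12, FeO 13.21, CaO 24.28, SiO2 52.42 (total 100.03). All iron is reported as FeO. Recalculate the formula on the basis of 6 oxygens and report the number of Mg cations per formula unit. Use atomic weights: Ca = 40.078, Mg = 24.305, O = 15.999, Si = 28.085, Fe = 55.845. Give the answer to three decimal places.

MgO (M=40.304): mol = 0.25109; Mg = 0.25109, O = 0.25109.
FeO (M=71.844): mol = 0.18387; Fe = 0.18387, O = 0.18387.
CaO (M=56.077): mol = 0.43298; Ca = 0.43298, O = 0.43298.
SiO2 (M=60.083): mol = 0.87246; Si = 0.87246, O = 1.74492.
ΣO = 2.61286; factor = 6/ΣO = 2.29633.
Mg apfu = 0.25109 × 2.29633 = 0.577.

0.577 Mg apfu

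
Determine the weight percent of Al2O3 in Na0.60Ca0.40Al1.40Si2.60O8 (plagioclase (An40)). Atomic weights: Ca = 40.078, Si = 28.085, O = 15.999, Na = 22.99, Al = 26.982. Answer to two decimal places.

Formula mass = 268.613 g/mol.
1.40 Al → 0.7000 mol Al2O3 per formula unit; M(Al2O3) = 101.961, so Al2O3 mass = 71.373 g.
71.373/268.613 × 100 = 26.57 wt%.

26.57 wt%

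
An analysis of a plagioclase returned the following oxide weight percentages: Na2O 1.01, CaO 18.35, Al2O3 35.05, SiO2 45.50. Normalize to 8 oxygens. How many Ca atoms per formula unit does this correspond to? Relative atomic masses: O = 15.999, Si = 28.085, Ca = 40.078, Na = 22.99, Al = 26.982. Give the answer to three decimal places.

Na2O: 1.01/61.979 = 0.01630 mol → 0.03260 mol Na, 0.01630 mol O.
CaO: 18.35/56.077 = 0.32723 mol → 0.32723 mol Ca, 0.32723 mol O.
Al2O3: 35.05/101.961 = 0.34376 mol → 0.68752 mol Al, 1.03128 mol O.
SiO2: 45.50/60.083 = 0.75729 mol → 0.75729 mol Si, 1.51458 mol O.
Total oxygen = 2.88939 mol. Normalization factor = 8/2.88939 = 2.76875.
Ca per 8 O = 0.32723 × 2.76875 = 0.906.

0.906 Ca apfu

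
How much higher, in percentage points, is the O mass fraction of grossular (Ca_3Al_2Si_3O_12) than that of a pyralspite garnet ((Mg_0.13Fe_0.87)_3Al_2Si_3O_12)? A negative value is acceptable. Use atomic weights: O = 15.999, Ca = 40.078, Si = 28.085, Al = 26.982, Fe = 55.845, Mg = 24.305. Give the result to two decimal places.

First mineral: 191.988 g O in 450.441 g formula = 42.62 wt% O.
Second mineral: 191.988 g O in 485.441 g formula = 39.55 wt% O.
42.62% − 39.55% gives a difference of 3.07 percentage points.

3.07 percentage points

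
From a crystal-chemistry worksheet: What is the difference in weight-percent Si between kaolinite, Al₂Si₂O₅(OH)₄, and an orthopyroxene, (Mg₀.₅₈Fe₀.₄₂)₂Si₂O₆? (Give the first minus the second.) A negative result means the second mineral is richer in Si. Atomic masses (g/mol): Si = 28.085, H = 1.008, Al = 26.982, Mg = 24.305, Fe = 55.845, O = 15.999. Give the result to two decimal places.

-2.96 percentage points

First mineral: 56.170 g Si in 258.157 g formula = 21.76 wt% Si.
Second mineral: 56.170 g Si in 227.268 g formula = 24.72 wt% Si.
21.76% − 24.72% gives a difference of -2.96 percentage points.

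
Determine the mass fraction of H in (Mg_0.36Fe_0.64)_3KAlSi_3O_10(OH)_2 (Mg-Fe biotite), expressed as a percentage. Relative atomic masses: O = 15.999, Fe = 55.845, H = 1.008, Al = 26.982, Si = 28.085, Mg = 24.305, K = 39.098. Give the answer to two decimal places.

0.42 wt%

Molar mass of (Mg_0.36Fe_0.64)_3KAlSi_3O_10(OH)_2: 1.08·24.305 + 1.92·55.845 + 1·39.098 + 1·26.982 + 3·28.085 + 12·15.999 + 2·1.008 = 477.811 g/mol.
Mass of H per formula unit: 2 × 1.008 = 2.016 g.
Weight fraction H = 2.016 / 477.811 = 0.0042.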